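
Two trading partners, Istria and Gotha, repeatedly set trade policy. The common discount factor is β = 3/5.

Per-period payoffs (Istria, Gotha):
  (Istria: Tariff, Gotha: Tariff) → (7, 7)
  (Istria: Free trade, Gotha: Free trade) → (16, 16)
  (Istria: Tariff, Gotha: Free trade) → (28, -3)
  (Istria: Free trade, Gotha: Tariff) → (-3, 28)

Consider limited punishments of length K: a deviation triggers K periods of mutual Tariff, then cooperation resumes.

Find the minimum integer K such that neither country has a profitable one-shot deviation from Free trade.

No profitable deviation requires (16−7)(β+…+β^K) ≥ 28−16, i.e. β+…+β^K ≥ 4/3 ≈ 1.3333.
With β = 3/5, the partial sums are K=1: 0.6000, K=2: 0.9600, K=3: 1.1760, K=4: 1.3056, K=5: 1.3834.
K = 5 is the first length at which the sum reaches 1.3333.

5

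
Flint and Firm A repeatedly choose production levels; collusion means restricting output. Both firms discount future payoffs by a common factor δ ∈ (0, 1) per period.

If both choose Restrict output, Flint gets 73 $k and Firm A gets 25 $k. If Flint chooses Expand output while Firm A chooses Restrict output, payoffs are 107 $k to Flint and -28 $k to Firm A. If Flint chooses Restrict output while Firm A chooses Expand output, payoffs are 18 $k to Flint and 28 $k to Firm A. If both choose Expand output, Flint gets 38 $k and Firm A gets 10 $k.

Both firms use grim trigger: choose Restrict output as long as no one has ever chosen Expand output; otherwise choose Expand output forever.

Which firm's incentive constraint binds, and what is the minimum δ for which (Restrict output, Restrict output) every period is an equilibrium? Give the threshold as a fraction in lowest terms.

Flint; δ ≥ 34/69

Flint: cooperation gives 73 each period; deviation gives 107 once then 38 forever.
  73/(1−δ) ≥ 107 + 38δ/(1−δ) ⇒ δ ≥ 34/69.
Firm A: cooperation gives 25 each period; deviation gives 28 once then 10 forever.
  δ ≥ 3/18 = 1/6.
Both must hold, so the binding constraint is Flint's: δ ≥ 34/69.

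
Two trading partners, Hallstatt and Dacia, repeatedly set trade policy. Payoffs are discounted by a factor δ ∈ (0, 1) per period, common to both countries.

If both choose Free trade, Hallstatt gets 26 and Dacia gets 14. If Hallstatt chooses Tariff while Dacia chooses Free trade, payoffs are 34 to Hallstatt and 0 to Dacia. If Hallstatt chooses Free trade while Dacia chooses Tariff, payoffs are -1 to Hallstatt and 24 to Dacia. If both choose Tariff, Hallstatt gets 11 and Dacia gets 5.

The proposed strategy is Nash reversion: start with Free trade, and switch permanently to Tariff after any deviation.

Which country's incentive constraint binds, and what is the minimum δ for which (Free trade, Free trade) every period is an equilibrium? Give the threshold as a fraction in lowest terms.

Hallstatt: cooperation gives 26 each period; deviation gives 34 once then 11 forever.
  26/(1−δ) ≥ 34 + 11δ/(1−δ) ⇒ δ ≥ 8/23.
Dacia: cooperation gives 14 each period; deviation gives 24 once then 5 forever.
  δ ≥ 10/19.
Both must hold, so the binding constraint is Dacia's: δ ≥ 10/19.

Dacia; δ ≥ 10/19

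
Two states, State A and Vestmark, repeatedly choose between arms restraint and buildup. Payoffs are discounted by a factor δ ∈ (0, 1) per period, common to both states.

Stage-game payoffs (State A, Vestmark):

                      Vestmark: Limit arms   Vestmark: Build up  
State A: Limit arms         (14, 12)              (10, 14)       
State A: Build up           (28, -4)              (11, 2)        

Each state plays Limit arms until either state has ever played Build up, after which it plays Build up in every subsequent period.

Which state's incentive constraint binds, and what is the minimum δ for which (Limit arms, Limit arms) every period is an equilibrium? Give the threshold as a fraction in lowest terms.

State A's threshold: (28−14)/(28−11) = 14/17.
Vestmark's threshold: (14−12)/(14−2) = 1/6.
14/17 > 1/6, so State A binds and δ* = 14/17.

State A; δ ≥ 14/17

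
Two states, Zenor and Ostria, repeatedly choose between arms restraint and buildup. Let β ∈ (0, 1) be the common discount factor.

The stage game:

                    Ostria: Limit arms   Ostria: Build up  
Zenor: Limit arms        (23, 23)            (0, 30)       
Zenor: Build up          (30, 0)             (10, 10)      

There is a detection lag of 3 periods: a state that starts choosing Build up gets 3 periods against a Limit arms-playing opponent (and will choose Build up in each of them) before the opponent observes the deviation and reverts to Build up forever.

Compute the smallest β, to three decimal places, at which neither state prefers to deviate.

Deviating for the 3 undetected periods gains 30−23 = 7 per period over cooperation, then loses 23−10 = 13 per period forever once punishment starts.
Gain: 7(1 + β + … + β^2); loss: 13·β^3/(1−β).
No profitable deviation ⇔ 7(1−β^3) ≤ 13·β^3, i.e. β^3 ≥ 7/(7+13) = 7/20.
Hence β ≥ (7/20)^(1/3) ≈ 0.705.

0.705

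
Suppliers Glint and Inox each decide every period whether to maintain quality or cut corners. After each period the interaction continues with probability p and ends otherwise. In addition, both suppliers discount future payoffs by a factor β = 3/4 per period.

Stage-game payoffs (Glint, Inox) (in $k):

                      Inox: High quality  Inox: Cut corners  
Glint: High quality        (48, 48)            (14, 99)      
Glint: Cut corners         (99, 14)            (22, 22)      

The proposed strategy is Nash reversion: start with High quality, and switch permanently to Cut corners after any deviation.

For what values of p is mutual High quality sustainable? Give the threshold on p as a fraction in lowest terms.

Expected continuation weight on next period's payoff is β·p = 3/4·p, which plays the role of the discount factor.
Cooperation requires 3/4·p ≥ (99−48)/(99−22) = 51/77, hence p ≥ 68/77.

68/77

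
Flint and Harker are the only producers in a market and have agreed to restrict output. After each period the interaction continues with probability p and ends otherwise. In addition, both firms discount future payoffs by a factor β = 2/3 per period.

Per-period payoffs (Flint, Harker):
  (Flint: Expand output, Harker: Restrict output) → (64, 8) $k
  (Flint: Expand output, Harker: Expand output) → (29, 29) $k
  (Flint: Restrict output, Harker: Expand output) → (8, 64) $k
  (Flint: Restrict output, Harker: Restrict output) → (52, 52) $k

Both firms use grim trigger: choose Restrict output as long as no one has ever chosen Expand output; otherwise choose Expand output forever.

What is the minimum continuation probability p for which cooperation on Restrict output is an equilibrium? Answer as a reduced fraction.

With continuation probability p and discount β, the effective per-period discount factor is βp.
Grim-trigger IC: βp ≥ (64−52)/(64−29) = 12/35.
So p ≥ (12/35)/(2/3) = 18/35.

18/35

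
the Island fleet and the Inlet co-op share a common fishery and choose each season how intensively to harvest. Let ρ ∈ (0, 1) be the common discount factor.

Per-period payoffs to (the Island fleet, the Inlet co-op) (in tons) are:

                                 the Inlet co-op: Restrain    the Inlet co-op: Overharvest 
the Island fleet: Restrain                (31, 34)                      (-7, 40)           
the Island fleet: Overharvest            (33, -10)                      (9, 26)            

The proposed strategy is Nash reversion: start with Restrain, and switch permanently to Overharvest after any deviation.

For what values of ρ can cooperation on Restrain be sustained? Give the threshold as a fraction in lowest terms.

the Island fleet's threshold: (33−31)/(33−9) = 1/12.
the Inlet co-op's threshold: (40−34)/(40−26) = 3/7.
1/12 < 3/7, so the Inlet co-op binds and ρ* = 3/7.

3/7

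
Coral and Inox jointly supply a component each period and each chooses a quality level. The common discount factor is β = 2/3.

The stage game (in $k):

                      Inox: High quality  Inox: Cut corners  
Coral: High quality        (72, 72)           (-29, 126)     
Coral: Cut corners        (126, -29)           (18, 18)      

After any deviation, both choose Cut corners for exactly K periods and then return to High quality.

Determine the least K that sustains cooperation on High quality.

2

No profitable deviation requires (72−18)(β+…+β^K) ≥ 126−72, i.e. β+…+β^K ≥ 1 ≈ 1.0000.
With β = 2/3, the partial sums are K=1: 0.6667, K=2: 1.1111.
K = 2 is the first length at which the sum reaches 1.0000.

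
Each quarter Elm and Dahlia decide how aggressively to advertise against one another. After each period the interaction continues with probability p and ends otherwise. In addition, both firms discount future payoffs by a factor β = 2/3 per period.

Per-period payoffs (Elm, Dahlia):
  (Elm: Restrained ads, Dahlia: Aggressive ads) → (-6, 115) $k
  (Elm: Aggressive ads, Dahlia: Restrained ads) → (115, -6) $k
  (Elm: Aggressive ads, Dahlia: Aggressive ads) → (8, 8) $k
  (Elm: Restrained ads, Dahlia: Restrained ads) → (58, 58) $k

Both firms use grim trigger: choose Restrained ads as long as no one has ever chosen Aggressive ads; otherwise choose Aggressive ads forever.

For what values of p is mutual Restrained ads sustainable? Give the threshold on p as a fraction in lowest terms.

With continuation probability p and discount β, the effective per-period discount factor is βp.
Grim-trigger IC: βp ≥ (115−58)/(115−8) = 57/107.
So p ≥ (57/107)/(2/3) = 171/214.

171/214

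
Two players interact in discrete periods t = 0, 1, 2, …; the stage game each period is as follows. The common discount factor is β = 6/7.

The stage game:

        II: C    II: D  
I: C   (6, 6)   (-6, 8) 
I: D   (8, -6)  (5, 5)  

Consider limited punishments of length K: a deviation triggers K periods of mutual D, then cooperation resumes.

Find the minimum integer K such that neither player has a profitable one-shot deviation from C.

3

No profitable deviation requires (6−5)(β+…+β^K) ≥ 8−6, i.e. β+…+β^K ≥ 2 ≈ 2.0000.
With β = 6/7, the partial sums are K=1: 0.8571, K=2: 1.5918, K=3: 2.2216.
K = 3 is the first length at which the sum reaches 2.0000.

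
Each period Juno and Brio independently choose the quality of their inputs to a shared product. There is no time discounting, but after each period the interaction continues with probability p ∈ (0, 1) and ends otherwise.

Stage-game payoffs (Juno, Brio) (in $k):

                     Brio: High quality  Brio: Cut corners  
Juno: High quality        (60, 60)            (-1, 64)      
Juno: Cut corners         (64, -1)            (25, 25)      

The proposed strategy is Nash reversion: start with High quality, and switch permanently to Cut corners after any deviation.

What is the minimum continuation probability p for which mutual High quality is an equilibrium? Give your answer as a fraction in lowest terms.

4/39

With no time discounting, the continuation probability p plays the role of the discount factor.
Grim-trigger IC: 60/(1−p) ≥ 64 + 25p/(1−p) ⇒ p ≥ (64−60)/(64−25) = 4/39.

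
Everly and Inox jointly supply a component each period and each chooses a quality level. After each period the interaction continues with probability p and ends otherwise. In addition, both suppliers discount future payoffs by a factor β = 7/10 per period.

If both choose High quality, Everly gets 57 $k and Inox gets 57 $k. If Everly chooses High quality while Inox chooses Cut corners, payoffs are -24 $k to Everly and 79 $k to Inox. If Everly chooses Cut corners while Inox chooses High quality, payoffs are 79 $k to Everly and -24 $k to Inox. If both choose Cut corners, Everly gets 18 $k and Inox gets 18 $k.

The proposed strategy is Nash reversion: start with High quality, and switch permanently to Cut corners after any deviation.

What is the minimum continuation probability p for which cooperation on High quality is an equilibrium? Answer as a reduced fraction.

220/427

Expected continuation weight on next period's payoff is β·p = 7/10·p, which plays the role of the discount factor.
Cooperation requires 7/10·p ≥ (79−57)/(79−18) = 22/61, hence p ≥ 220/427.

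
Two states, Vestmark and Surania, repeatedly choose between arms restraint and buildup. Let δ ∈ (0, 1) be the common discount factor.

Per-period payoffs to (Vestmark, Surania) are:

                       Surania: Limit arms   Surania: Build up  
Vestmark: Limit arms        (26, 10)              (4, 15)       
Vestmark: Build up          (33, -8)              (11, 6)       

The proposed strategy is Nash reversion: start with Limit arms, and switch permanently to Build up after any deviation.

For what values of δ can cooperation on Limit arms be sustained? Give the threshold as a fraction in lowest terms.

5/9

For Vestmark: deviation gain 33−26 = 7, per-period punishment loss 26−11 = 15. IC gives δ ≥ 7/22.
For Surania: gain 5, loss 4 per period, so δ ≥ 5/9.
The tighter constraint is Surania's, so cooperation needs δ ≥ 5/9.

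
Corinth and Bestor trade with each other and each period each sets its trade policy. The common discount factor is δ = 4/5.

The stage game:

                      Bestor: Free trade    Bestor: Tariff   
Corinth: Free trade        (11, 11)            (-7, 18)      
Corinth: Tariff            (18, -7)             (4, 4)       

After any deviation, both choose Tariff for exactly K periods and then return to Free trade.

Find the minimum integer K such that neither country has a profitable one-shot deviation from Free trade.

2

IC: δ(1−δ^K)/(1−δ) ≥ (18−11)/(11−4) = 1.
With δ = 4/5: need 1 − δ^K ≥ 1·(1−4/5)/(4/5), i.e. δ^K ≤ 0.7500.
Since (4/5)^1 = 0.8000 and (4/5)^2 = 0.6400, the smallest such K is 2.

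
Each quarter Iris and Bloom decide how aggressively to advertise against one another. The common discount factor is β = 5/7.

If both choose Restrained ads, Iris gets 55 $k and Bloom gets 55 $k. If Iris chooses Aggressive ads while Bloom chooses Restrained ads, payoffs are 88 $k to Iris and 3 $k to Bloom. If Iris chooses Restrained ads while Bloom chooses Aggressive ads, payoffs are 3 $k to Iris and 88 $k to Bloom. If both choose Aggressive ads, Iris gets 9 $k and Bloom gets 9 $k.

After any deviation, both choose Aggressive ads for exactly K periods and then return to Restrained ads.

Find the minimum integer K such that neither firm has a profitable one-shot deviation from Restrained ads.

No profitable deviation requires (55−9)(β+…+β^K) ≥ 88−55, i.e. β+…+β^K ≥ 33/46 ≈ 0.7174.
With β = 5/7, the partial sums are K=1: 0.7143, K=2: 1.2245.
K = 2 is the first length at which the sum reaches 0.7174.

2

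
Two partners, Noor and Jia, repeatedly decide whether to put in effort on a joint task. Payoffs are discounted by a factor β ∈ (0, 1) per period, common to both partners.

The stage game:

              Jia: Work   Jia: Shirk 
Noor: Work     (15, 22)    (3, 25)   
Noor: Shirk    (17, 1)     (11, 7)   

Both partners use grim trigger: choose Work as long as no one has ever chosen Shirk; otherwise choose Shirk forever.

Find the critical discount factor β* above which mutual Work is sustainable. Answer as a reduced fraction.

Noor's threshold: (17−15)/(17−11) = 1/3.
Jia's threshold: (25−22)/(25−7) = 1/6.
1/3 > 1/6, so Noor binds and β* = 1/3.

1/3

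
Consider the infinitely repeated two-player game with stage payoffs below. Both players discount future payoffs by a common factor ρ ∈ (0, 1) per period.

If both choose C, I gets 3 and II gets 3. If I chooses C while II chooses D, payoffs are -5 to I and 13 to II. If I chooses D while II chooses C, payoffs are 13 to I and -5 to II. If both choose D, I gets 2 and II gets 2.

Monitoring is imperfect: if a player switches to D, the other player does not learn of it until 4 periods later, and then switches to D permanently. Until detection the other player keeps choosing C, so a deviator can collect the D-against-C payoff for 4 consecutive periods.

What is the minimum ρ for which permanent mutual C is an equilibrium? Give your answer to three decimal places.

0.976

The best deviation is to choose D for all 4 undetected periods, earning 13 each, then 2 forever once detected.
Deviation value: 13(1−ρ^4)/(1−ρ) + 2ρ^4/(1−ρ); cooperation value: 3/(1−ρ).
IC: 3 ≥ 13(1−ρ^4) + 2ρ^4 = 13 − 11ρ^4.
So ρ^4 ≥ 10/11, giving ρ ≥ (10/11)^(1/4) ≈ 0.976.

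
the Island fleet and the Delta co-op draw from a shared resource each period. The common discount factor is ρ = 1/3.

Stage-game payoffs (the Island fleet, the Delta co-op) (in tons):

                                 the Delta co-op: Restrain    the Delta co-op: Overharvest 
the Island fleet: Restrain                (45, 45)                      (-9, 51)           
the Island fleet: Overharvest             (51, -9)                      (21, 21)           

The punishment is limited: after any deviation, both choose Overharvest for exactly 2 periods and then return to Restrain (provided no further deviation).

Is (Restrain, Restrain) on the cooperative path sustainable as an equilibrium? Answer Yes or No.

Yes

Comparing payoff streams over the 3 periods until play realigns: cooperate → 45(1+ρ+…+ρ^2); deviate → 51 + 21(ρ+…+ρ^2).
Cooperation is sustained iff (45−21)(ρ+…+ρ^2) ≥ 51−45.
ρ+…+ρ^2 = 1/3·(1−(1/3)^2)/(1−1/3) = 0.4444, and (51−45)/(45−21) = 0.2500.
0.4444 ≥ 0.2500, so cooperation is sustainable.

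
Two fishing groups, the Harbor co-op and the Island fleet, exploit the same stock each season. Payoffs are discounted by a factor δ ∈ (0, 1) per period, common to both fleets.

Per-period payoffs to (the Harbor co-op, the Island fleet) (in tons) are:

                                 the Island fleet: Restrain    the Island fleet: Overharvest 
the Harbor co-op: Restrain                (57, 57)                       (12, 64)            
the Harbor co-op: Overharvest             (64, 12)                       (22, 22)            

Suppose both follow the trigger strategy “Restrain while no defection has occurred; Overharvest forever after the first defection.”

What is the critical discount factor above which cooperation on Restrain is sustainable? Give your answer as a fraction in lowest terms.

One-period gain from deviating is 64 − 57 = 7. The loss is 57 − 22 = 35 in every subsequent period, with present value 35·δ/(1−δ).
Deviation is unprofitable when 35·δ/(1−δ) ≥ 7, i.e. δ/(1−δ) ≥ 1/5.
Equivalently δ ≥ 7/(7+35) = 1/6.

1/6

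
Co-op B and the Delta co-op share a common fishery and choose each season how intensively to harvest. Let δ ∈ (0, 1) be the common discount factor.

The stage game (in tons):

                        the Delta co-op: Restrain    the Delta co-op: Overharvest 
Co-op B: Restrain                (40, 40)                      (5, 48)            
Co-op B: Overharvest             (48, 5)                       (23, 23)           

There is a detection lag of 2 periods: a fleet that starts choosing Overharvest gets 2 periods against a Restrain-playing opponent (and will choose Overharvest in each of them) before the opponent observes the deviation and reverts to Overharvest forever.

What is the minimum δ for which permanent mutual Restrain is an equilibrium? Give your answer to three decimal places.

The best deviation is to choose Overharvest for all 2 undetected periods, earning 48 each, then 23 forever once detected.
Deviation value: 48(1−δ^2)/(1−δ) + 23δ^2/(1−δ); cooperation value: 40/(1−δ).
IC: 40 ≥ 48(1−δ^2) + 23δ^2 = 48 − 25δ^2.
So δ^2 ≥ 8/25, giving δ ≥ (8/25)^(1/2) ≈ 0.566.

0.566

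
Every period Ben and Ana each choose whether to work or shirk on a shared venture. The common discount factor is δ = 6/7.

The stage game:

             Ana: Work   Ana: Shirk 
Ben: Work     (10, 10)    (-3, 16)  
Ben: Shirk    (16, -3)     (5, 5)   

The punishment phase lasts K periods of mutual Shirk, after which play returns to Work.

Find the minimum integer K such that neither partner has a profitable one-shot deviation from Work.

Need Σ_{k=1}^{K} δ^k ≥ (16−10)/(10−5) = 1.2000 at δ = 6/7.
At K = 1 the sum is 0.8571 < 1.2000; at K = 2 it is 1.5918 ≥ 1.2000.
So the minimum punishment length is K = 2.

2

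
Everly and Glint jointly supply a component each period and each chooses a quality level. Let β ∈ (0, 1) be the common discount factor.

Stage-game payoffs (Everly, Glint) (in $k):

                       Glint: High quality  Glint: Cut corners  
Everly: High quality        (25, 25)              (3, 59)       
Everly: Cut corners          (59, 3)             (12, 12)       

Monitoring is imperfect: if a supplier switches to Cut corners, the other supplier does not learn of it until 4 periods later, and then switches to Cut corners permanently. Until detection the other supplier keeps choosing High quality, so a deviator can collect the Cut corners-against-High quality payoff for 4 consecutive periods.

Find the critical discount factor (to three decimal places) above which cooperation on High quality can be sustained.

0.922

A deviator earns 59 for 4 periods, then 12 forever; cooperating earns 25 forever. Multiplying the IC by (1−β):
25 ≥ 59(1−β^4) + 12β^4, so 47·β^4 ≥ 34 and β^4 ≥ 34/47.
β ≥ (34/47)^(1/4) ≈ 0.922.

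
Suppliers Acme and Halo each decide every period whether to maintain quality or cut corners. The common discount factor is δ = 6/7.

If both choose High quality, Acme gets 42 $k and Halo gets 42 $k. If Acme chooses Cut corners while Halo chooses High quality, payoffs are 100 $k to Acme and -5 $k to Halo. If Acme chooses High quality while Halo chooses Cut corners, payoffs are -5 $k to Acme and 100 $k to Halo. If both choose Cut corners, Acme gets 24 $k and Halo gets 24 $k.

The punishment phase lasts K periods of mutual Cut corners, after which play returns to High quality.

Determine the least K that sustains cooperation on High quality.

Need Σ_{k=1}^{K} δ^k ≥ (100−42)/(42−24) = 3.2222 at δ = 6/7.
At K = 4 the sum is 2.7613 < 3.2222; at K = 5 it is 3.2240 ≥ 3.2222.
So the minimum punishment length is K = 5.

5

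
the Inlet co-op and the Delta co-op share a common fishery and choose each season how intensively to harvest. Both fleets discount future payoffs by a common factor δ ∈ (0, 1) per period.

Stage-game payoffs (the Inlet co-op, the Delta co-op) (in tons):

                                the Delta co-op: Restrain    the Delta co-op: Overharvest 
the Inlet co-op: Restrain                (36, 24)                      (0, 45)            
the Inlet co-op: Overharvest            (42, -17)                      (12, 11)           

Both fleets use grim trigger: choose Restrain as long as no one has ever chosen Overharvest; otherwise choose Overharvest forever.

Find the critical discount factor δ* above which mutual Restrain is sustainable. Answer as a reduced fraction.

For the Inlet co-op: deviation gain 42−36 = 6, per-period punishment loss 36−12 = 24. IC gives δ ≥ 6/30 = 1/5.
For the Delta co-op: gain 21, loss 13 per period, so δ ≥ 21/34.
The tighter constraint is the Delta co-op's, so cooperation needs δ ≥ 21/34.

21/34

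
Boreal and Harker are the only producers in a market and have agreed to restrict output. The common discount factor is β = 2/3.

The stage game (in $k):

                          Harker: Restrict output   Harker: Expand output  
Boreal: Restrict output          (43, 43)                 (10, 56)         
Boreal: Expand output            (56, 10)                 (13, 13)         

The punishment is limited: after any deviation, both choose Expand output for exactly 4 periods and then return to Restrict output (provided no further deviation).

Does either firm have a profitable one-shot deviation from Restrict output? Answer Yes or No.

IC: β+…+β^4 ≥ (56−43)/(43−13) = 13/30.
At β = 2/3: partial sum = 1.6049 ≥ 0.4333. Cooperation sustainable.

No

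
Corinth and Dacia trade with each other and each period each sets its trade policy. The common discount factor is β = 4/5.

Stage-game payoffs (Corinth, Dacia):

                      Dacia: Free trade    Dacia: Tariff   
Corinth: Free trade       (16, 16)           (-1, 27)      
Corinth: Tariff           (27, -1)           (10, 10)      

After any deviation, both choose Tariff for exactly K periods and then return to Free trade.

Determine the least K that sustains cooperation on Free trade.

3

IC: β(1−β^K)/(1−β) ≥ (27−16)/(16−10) = 11/6.
With β = 4/5: need 1 − β^K ≥ 11/6·(1−4/5)/(4/5), i.e. β^K ≤ 0.5417.
Since (4/5)^2 = 0.6400 and (4/5)^3 = 0.5120, the smallest such K is 3.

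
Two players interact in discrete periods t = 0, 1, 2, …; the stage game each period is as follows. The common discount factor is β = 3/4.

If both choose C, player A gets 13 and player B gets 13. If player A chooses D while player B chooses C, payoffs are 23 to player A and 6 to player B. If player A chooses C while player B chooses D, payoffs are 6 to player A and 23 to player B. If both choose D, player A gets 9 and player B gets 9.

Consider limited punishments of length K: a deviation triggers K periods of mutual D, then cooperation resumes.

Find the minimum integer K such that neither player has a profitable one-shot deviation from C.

Need Σ_{k=1}^{K} β^k ≥ (23−13)/(13−9) = 2.5000 at β = 3/4.
At K = 6 the sum is 2.4661 < 2.5000; at K = 7 it is 2.5995 ≥ 2.5000.
So the minimum punishment length is K = 7.

7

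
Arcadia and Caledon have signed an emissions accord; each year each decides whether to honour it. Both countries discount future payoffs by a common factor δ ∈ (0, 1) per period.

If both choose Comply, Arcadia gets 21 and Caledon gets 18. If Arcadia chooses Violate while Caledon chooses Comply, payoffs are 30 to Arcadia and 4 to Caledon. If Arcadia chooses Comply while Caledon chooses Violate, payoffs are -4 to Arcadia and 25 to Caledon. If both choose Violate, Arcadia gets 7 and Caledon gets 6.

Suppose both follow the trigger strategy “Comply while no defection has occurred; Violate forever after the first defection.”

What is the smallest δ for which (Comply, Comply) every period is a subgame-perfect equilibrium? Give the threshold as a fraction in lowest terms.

Arcadia's threshold: (30−21)/(30−7) = 9/23.
Caledon's threshold: (25−18)/(25−6) = 7/19.
9/23 > 7/19, so Arcadia binds and δ* = 9/23.

9/23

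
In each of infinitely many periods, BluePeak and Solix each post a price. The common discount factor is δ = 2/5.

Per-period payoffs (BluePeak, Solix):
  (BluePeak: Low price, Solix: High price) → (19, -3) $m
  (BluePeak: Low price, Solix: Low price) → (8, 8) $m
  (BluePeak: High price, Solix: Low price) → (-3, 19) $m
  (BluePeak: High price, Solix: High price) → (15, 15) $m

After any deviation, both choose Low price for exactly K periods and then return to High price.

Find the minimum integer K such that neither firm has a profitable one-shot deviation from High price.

Need Σ_{k=1}^{K} δ^k ≥ (19−15)/(15−8) = 0.5714 at δ = 2/5.
At K = 2 the sum is 0.5600 < 0.5714; at K = 3 it is 0.6240 ≥ 0.5714.
So the minimum punishment length is K = 3.

3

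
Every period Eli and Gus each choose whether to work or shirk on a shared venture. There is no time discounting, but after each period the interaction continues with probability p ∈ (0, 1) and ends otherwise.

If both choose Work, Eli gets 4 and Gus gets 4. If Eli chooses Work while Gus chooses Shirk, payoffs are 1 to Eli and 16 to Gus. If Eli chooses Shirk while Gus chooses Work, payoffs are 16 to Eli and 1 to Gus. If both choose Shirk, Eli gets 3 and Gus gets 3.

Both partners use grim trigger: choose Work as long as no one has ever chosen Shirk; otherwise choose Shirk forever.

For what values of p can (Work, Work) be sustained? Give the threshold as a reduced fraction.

12/13

Expected cooperation value is 4 + p·4 + p²·4 + … = 4/(1−p); deviation gives 16 + p·3/(1−p).
4 ≥ 16(1−p) + 3p ⇒ 13p ≥ 12 ⇒ p ≥ 12/13.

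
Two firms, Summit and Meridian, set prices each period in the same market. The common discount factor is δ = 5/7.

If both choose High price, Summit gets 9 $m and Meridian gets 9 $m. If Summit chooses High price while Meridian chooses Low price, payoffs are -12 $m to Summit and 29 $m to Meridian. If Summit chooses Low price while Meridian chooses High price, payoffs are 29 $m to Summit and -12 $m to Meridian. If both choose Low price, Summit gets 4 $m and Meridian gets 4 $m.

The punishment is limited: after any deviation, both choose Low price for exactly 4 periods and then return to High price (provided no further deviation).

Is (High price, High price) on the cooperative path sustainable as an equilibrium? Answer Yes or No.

A one-shot deviation gives 29 now, then 4 for 4 periods, then back to 9.
Gain from deviating: (29−9) today; loss: (9−4) in each of the next 4 periods.
No-deviation condition: (9−4)(δ+…+δ^4) ≥ 29−9, i.e. δ+…+δ^4 ≥ 4.
At δ = 5/7: δ+…+δ^4 = 1.8492 < 4.0000.
So cooperation is not sustainable.

No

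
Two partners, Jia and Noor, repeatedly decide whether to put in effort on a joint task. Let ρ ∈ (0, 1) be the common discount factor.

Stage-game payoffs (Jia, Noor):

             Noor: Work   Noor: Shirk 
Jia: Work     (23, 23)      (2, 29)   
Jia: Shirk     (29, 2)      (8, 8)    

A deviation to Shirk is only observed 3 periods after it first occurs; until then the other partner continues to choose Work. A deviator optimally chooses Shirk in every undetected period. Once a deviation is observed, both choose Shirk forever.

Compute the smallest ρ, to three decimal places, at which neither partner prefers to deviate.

0.659

The best deviation is to choose Shirk for all 3 undetected periods, earning 29 each, then 8 forever once detected.
Deviation value: 29(1−ρ^3)/(1−ρ) + 8ρ^3/(1−ρ); cooperation value: 23/(1−ρ).
IC: 23 ≥ 29(1−ρ^3) + 8ρ^3 = 29 − 21ρ^3.
So ρ^3 ≥ 6/21 = 2/7, giving ρ ≥ (2/7)^(1/3) ≈ 0.659.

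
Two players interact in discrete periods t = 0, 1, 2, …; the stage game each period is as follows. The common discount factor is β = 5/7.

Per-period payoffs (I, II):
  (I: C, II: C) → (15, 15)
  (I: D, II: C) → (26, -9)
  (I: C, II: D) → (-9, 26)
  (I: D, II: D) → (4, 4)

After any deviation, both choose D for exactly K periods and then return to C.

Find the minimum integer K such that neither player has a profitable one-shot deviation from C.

2

IC: β(1−β^K)/(1−β) ≥ (26−15)/(15−4) = 1.
With β = 5/7: need 1 − β^K ≥ 1·(1−5/7)/(5/7), i.e. β^K ≤ 0.6000.
Since (5/7)^1 = 0.7143 and (5/7)^2 = 0.5102, the smallest such K is 2.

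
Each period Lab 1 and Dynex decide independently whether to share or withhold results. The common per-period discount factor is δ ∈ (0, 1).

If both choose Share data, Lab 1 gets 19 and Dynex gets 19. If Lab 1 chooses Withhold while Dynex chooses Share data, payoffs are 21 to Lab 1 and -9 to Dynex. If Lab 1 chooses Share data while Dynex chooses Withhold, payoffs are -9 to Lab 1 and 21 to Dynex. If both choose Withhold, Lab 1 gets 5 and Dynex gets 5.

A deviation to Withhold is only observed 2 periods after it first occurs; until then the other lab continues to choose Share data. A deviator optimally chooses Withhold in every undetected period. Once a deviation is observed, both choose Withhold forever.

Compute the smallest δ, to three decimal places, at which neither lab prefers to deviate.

The best deviation is to choose Withhold for all 2 undetected periods, earning 21 each, then 5 forever once detected.
Deviation value: 21(1−δ^2)/(1−δ) + 5δ^2/(1−δ); cooperation value: 19/(1−δ).
IC: 19 ≥ 21(1−δ^2) + 5δ^2 = 21 − 16δ^2.
So δ^2 ≥ 2/16 = 1/8, giving δ ≥ (1/8)^(1/2) ≈ 0.354.

0.354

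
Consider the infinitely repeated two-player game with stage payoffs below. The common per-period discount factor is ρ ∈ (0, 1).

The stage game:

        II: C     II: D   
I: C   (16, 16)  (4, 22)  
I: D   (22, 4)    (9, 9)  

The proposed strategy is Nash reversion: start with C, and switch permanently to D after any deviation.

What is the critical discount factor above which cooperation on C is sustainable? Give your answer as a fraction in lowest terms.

6/13

16/(1−ρ) ≥ 22 + 9ρ/(1−ρ)
16 ≥ 22 − 13ρ
ρ ≥ 6/13.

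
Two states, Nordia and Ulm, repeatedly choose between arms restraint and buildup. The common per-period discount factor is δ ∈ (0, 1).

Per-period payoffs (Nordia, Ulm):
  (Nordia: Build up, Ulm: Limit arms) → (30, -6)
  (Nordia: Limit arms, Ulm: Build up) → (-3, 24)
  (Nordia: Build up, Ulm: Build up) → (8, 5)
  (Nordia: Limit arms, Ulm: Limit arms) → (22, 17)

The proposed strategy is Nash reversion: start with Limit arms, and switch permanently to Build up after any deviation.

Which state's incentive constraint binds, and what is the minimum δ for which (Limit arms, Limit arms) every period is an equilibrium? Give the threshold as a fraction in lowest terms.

Ulm; δ ≥ 7/19

Nordia: cooperation gives 22 each period; deviation gives 30 once then 8 forever.
  22/(1−δ) ≥ 30 + 8δ/(1−δ) ⇒ δ ≥ 8/22 = 4/11.
Ulm: cooperation gives 17 each period; deviation gives 24 once then 5 forever.
  δ ≥ 7/19.
Both must hold, so the binding constraint is Ulm's: δ ≥ 7/19.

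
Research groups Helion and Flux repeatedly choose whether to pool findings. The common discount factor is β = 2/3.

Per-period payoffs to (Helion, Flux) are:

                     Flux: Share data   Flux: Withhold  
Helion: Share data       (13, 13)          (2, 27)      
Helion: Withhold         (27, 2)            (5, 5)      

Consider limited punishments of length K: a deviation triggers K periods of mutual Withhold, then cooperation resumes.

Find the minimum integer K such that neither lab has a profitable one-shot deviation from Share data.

6

IC: β(1−β^K)/(1−β) ≥ (27−13)/(13−5) = 7/4.
With β = 2/3: need 1 − β^K ≥ 7/4·(1−2/3)/(2/3), i.e. β^K ≤ 0.1250.
Since (2/3)^5 = 0.1317 and (2/3)^6 = 0.0878, the smallest such K is 6.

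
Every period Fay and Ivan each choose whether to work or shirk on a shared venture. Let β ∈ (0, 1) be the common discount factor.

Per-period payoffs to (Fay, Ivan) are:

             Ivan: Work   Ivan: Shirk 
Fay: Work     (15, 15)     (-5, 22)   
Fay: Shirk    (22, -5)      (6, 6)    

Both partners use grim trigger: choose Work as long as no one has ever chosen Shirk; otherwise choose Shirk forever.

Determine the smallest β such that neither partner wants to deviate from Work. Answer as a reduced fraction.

Cooperation forever yields 15 each period: 15/(1−β).
Deviating yields 22 once, then 6 forever: 22 + 6β/(1−β).
No profitable deviation requires 15/(1−β) ≥ 22 + 6β/(1−β).
Multiplying by (1−β): 15 ≥ 22(1−β) + 6β = 22 − 16β.
So 16β ≥ 7, i.e. β ≥ 7/16.

7/16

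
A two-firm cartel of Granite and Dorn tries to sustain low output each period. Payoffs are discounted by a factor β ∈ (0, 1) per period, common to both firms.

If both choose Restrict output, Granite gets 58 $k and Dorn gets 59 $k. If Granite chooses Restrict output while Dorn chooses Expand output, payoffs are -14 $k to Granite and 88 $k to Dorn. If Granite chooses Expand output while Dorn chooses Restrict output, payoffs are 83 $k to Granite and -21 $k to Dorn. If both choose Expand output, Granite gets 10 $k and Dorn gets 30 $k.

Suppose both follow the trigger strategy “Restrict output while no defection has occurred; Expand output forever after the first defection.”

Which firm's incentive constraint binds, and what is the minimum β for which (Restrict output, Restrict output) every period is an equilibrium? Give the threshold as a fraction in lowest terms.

Dorn; β ≥ 1/2

Granite's threshold: (83−58)/(83−10) = 25/73.
Dorn's threshold: (88−59)/(88−30) = 1/2.
25/73 < 1/2, so Dorn binds and β* = 1/2.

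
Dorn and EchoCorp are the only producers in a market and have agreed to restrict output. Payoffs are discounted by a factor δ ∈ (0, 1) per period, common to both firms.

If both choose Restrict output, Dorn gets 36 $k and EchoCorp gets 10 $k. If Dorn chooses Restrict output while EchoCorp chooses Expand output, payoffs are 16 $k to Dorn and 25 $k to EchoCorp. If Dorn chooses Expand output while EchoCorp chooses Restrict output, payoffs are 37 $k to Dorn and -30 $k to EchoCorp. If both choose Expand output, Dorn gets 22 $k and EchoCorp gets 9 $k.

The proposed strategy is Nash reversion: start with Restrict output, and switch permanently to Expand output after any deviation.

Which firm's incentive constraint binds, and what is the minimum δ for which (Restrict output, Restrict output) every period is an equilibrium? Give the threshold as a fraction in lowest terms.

Dorn's threshold: (37−36)/(37−22) = 1/15.
EchoCorp's threshold: (25−10)/(25−9) = 15/16.
1/15 < 15/16, so EchoCorp binds and δ* = 15/16.

EchoCorp; δ ≥ 15/16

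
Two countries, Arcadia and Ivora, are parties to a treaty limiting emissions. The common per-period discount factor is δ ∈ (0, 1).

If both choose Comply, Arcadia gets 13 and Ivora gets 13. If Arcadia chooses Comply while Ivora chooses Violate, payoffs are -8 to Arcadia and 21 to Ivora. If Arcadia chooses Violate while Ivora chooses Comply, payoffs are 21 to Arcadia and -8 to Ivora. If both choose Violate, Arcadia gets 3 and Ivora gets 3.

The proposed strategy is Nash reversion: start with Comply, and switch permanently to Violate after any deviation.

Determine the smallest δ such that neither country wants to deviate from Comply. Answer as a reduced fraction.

Under grim trigger the critical discount factor is (T−C)/(T−P) with T = 21, C = 13, P = 3.
δ* = (21−13)/(21−3) = 8/18 = 4/9.

4/9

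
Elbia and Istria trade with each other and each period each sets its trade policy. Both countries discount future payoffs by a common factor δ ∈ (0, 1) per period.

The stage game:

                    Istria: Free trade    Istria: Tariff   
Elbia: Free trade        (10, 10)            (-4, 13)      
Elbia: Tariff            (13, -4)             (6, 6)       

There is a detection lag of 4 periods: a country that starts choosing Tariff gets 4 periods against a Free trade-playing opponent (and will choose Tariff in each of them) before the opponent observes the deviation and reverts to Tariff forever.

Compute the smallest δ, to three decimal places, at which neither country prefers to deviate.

A deviator earns 13 for 4 periods, then 6 forever; cooperating earns 10 forever. Multiplying the IC by (1−δ):
10 ≥ 13(1−δ^4) + 6δ^4, so 7·δ^4 ≥ 3 and δ^4 ≥ 3/7.
δ ≥ (3/7)^(1/4) ≈ 0.809.

0.809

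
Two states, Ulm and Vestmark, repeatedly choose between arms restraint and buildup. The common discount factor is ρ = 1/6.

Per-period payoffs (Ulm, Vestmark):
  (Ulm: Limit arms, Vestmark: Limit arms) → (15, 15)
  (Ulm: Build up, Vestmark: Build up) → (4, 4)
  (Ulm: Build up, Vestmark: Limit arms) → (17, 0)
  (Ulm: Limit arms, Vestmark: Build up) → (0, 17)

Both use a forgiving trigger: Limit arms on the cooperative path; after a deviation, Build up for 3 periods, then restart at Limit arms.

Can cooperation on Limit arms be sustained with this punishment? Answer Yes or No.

Yes

Comparing payoff streams over the 4 periods until play realigns: cooperate → 15(1+ρ+…+ρ^3); deviate → 17 + 4(ρ+…+ρ^3).
Cooperation is sustained iff (15−4)(ρ+…+ρ^3) ≥ 17−15.
ρ+…+ρ^3 = 1/6·(1−(1/6)^3)/(1−1/6) = 0.1991, and (17−15)/(15−4) = 0.1818.
0.1991 ≥ 0.1818, so cooperation is sustainable.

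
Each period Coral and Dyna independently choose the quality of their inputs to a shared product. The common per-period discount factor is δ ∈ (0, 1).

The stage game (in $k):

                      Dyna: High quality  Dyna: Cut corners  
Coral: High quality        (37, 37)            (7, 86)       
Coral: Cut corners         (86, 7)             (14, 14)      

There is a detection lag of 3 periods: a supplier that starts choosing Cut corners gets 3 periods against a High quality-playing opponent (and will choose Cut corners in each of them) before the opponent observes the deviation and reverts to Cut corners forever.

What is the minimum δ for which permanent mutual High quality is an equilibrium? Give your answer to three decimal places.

Deviating for the 3 undetected periods gains 86−37 = 49 per period over cooperation, then loses 37−14 = 23 per period forever once punishment starts.
Gain: 49(1 + δ + … + δ^2); loss: 23·δ^3/(1−δ).
No profitable deviation ⇔ 49(1−δ^3) ≤ 23·δ^3, i.e. δ^3 ≥ 49/(49+23) = 49/72.
Hence δ ≥ (49/72)^(1/3) ≈ 0.880.

0.880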